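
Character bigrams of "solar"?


Word: "solar" (length 5)
Number of bigrams = 5 - 2 + 1 = 4
  Position 0: "so"
  Position 1: "ol"
  Position 2: "la"
  Position 3: "ar"
Bigrams = "so", "ol", "la", "ar"


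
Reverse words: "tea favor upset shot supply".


Original: "tea favor upset shot supply"
Words (1..n): tea | favor | upset | shot | supply
Reversed (n..1): supply | shot | upset | favor | tea
Result = "supply shot upset favor tea"


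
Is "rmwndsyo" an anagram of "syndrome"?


Word 1: "syndrome" → sorted: demnorsy
Word 2: "rmwndsyo" → sorted: dmnorswy
Same letters? demnorsy != dmnorswy
Anagram = No


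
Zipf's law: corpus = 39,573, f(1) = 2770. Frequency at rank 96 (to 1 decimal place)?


Zipf's law: f(r) = f(1) / r
f(1) = 2770
f(96) = 2770 / 96
= 28.9 occurrences


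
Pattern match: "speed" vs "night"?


Pattern of "speed": [0, 1, 2, 2, 3]
Pattern of "night": [0, 1, 2, 3, 4]
Patterns do not match
Same pattern = No


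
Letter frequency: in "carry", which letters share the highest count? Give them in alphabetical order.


Word: "carry"
Letter counts:
  'a': 1
  'c': 1
  'r': 2
  'y': 1
Maximum count = 2
Most frequent = 'r' (2 times each)


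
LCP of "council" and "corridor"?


Word 1: "council"
Word 2: "corridor"
Comparing from start:
  Pos 0: 'c' == 'c'
  Pos 1: 'o' == 'o'
  Pos 2: 'u' != 'r' (stop)
LCP = "co" (length 2)


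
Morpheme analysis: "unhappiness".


Word: "unhappiness"
Morphemes: un- | happi | -ness
Each morpheme carries meaning
= 3 morphemes


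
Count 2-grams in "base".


Word: "base" (length 4)
Number of 2-grams = length - 2 + 1 = 4 - 2 + 1
= 3


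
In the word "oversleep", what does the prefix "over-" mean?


Prefix: over-
As in: oversleep -> over- + sleep
Meaning = excessive


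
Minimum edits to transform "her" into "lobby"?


Word 1: "her" (length 3)
Word 2: "lobby" (length 5)
One optimal edit sequence (insert/delete/substitute each cost 1):
  1. insert 'l'  (+1)
  2. insert 'o'  (+1)
  3. substitute 'h' -> 'b'  (+1)
  4. substitute 'e' -> 'b'  (+1)
  5. substitute 'r' -> 'y'  (+1)
Total edit operations: 5
Edit distance = 5


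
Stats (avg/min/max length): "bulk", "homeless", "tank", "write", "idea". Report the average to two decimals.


Lengths: "bulk"=4, "homeless"=8, "tank"=4, "write"=5, "idea"=4
Sum = 25, Count = 5
Average = 25/5 = 5.00
= avg=5.00, min=4, max=8


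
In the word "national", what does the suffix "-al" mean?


Suffix: -al
Example: national (nation + -al)
Meaning = relating to


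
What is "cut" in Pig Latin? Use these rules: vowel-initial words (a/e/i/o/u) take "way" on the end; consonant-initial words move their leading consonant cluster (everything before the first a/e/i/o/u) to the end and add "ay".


Word: "cut"
Starts with consonant(s) → move to end, add 'ay'
Consonant cluster: "c"
Pig Latin = "utcay"


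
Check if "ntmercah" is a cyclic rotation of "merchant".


Word: "merchant", Candidate: "ntmercah"
Method: check if candidate is substring of word+word
"merchantmerchant" contains "ntmercah"? No
Is rotation = No


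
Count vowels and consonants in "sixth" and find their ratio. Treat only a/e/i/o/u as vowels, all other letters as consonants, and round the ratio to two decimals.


Word: "sixth"
Vowels (a,e,i,o,u): 1
Consonants: 4
Ratio = 1/4
= 0.25


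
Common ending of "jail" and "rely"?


Word 1: "jail"
Word 2: "rely"
Comparing from end:
  Pos -1: 'l' != 'y' (stop)
LCS = "" (length 0)


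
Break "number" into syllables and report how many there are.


Word: "number"
Syllable breakdown: num · ber
Counting: 2 parts
= 2 syllables


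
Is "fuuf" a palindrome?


Word: "fuuf"
Reversed: "fuuf"
Forward == Backward? fuuf == fuuf
Palindrome = Yes


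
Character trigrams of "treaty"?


Word: "treaty" (length 6)
Number of trigrams = 6 - 3 + 1 = 4
  Position 0: "tre"
  Position 1: "rea"
  Position 2: "eat"
  Position 3: "aty"
Trigrams = "tre", "rea", "eat", "aty"


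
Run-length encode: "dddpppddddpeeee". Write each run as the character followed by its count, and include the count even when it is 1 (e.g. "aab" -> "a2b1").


String: "dddpppddddpeeee"
Scanning for consecutive runs:
  'd' x 3
  'p' x 3
  'd' x 4
  'p' x 1
  'e' x 4
RLE = "d3p3d4p1e4"


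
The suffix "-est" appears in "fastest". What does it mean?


Suffix: -est
As in: fastest -> fast + -est
Meaning = most


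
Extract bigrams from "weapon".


Word: "weapon" (length 6)
Number of bigrams = 6 - 2 + 1 = 5
  Position 0: "we"
  Position 1: "ea"
  Position 2: "ap"
  Position 3: "po"
  Position 4: "on"
Bigrams = "we", "ea", "ap", "po", "on"


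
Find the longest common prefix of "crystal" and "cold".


Word 1: "crystal"
Word 2: "cold"
Comparing from start:
  Pos 0: 'c' == 'c'
  Pos 1: 'r' != 'o' (stop)
LCP = "c" (length 1)


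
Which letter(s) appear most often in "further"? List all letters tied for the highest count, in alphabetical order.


Word: "further"
Letter counts:
  'e': 1
  'f': 1
  'h': 1
  'r': 2
  't': 1
  'u': 1
Maximum count = 2
Most frequent = 'r' (2 times each)


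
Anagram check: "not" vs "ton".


Word 1: "not" → sorted: not
Word 2: "ton" → sorted: not
Same letters? not == not
Anagram = Yes


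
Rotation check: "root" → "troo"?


Word: "root", Candidate: "troo"
Method: check if candidate is substring of word+word
"rootroot" contains "troo"? Yes
Is rotation = Yes


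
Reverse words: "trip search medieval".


Original: "trip search medieval"
Words (1..n): trip | search | medieval
Reversed (n..1): medieval | search | trip
Result = "medieval search trip"


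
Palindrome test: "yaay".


Word: "yaay"
Reversed: "yaay"
Forward == Backward? yaay == yaay
Palindrome = Yes


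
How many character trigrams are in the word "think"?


Word: "think" (length 5)
Number of 3-grams = length - 3 + 1 = 5 - 3 + 1
= 3


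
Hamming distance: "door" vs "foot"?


Comparing character by character (same length = 4):
  Pos 0: 'd' vs 'f' !=
  Pos 1: 'o' vs 'o' =
  Pos 2: 'o' vs 'o' =
  Pos 3: 'r' vs 't' !=
Hamming distance = 2


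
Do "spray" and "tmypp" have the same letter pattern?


Pattern of "spray": [0, 1, 2, 3, 4]
Pattern of "tmypp": [0, 1, 2, 3, 3]
Patterns do not match
Same pattern = No


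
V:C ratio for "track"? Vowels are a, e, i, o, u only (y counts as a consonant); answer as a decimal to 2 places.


Word: "track"
Vowels (a,e,i,o,u): 1
Consonants: 4
Ratio = 1/4
= 0.25


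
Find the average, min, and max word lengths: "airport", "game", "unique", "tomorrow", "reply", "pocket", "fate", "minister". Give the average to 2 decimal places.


Lengths: "airport"=7, "game"=4, "unique"=6, "tomorrow"=8, "reply"=5, "pocket"=6, "fate"=4, "minister"=8
Sum = 48, Count = 8
Average = 48/8 = 6.00
= avg=6.00, min=4, max=8


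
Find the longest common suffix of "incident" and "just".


Word 1: "incident"
Word 2: "just"
Comparing from end:
  Pos -1: 't' == 't'
  Pos -2: 'n' != 's' (stop)
LCS = "t" (length 1)


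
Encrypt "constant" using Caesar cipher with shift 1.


Word: "constant"
Shift: 1
Each letter → (letter + shift) mod 26:
  'c' (2) + 1 = 3 → 'd'
  'o' (14) + 1 = 15 → 'p'
  'n' (13) + 1 = 14 → 'o'
  's' (18) + 1 = 19 → 't'
  't' (19) + 1 = 20 → 'u'
  'a' (0) + 1 = 1 → 'b'
  'n' (13) + 1 = 14 → 'o'
  't' (19) + 1 = 20 → 'u'
Result = "dpotubou"


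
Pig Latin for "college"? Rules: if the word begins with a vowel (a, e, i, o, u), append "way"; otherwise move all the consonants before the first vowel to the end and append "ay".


Word: "college"
Starts with consonant(s) → move to end, add 'ay'
Consonant cluster: "c"
Pig Latin = "ollegecay"


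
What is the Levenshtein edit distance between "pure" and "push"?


Word 1: "pure" (length 4)
Word 2: "push" (length 4)
One optimal edit sequence (insert/delete/substitute each cost 1):
  1. keep 'p'
  2. keep 'u'
  3. substitute 'r' -> 's'  (+1)
  4. substitute 'e' -> 'h'  (+1)
Total edit operations: 2
Edit distance = 2


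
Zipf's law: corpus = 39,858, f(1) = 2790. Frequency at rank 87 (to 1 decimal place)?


Zipf's law: f(r) = f(1) / r
f(1) = 2790
f(87) = 2790 / 87
= 32.1 occurrences


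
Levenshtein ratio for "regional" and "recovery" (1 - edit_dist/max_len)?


Word 1: "regional" (length 8)
Word 2: "recovery" (length 8)
One optimal edit sequence:
  1. keep 'r'
  2. keep 'e'
  3. substitute 'g' -> 'c'  (+1)
  4. substitute 'i' -> 'o'  (+1)
  5. substitute 'o' -> 'v'  (+1)
  6. substitute 'n' -> 'e'  (+1)
  7. substitute 'a' -> 'r'  (+1)
  8. substitute 'l' -> 'y'  (+1)
Edit distance = 6
Max length = max(8, 8) = 8
Similarity = 1 - 6/8
= 0.2500


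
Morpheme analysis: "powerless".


Word: "powerless"
Morphemes: power | -less
Each morpheme carries meaning
= 2 morphemes


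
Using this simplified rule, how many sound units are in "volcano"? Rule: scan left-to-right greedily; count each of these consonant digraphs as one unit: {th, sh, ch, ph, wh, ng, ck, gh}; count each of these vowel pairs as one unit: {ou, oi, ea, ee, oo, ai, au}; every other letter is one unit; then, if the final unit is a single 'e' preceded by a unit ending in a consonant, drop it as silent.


Word: "volcano" (7 letters)
Left-to-right scan:
  (1) 'v' (letter)
  (2) 'o' (letter)
  (3) 'l' (letter)
  (4) 'c' (letter)
  (5) 'a' (letter)
  (6) 'n' (letter)
  (7) 'o' (letter)
Units from scan: 7
Sound units = 7 units


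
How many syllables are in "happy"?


Word: "happy"
Syllable breakdown: hap / py
Counting: 2 parts
= 2 syllables


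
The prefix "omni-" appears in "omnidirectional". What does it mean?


Prefix: omni-
Example: omnidirectional (omni- + directional)
Meaning = all


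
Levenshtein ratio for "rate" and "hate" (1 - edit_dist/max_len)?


Word 1: "rate" (length 4)
Word 2: "hate" (length 4)
One optimal edit sequence:
  1. substitute 'r' -> 'h'  (+1)
  2. keep 'a'
  3. keep 't'
  4. keep 'e'
Edit distance = 1
Max length = max(4, 4) = 4
Similarity = 1 - 1/4
= 0.7500


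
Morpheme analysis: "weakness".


Word: "weakness"
Morphemes: weak + -ness
Each morpheme carries meaning
= 2 morphemes


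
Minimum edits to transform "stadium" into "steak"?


Word 1: "stadium" (length 7)
Word 2: "steak" (length 5)
One optimal edit sequence (insert/delete/substitute each cost 1):
  1. keep 's'
  2. keep 't'
  3. delete 'a'  (+1)
  4. delete 'd'  (+1)
  5. substitute 'i' -> 'e'  (+1)
  6. substitute 'u' -> 'a'  (+1)
  7. substitute 'm' -> 'k'  (+1)
Total edit operations: 5
Edit distance = 5


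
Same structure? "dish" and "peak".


Pattern of "dish": [0, 1, 2, 3]
Pattern of "peak": [0, 1, 2, 3]
Patterns match
Same pattern = Yes


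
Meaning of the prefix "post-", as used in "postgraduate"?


Prefix: post-
Example: postgraduate = post- + graduate
Meaning = after


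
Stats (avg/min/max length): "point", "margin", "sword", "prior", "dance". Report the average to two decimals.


Lengths: "point"=5, "margin"=6, "sword"=5, "prior"=5, "dance"=5
Sum = 26, Count = 5
Average = 26/5 = 5.20
= avg=5.20, min=5, max=6


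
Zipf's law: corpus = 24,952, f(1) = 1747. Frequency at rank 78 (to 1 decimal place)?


Zipf's law: f(r) = f(1) / r
f(1) = 1747
f(78) = 1747 / 78
= 22.4 occurrences


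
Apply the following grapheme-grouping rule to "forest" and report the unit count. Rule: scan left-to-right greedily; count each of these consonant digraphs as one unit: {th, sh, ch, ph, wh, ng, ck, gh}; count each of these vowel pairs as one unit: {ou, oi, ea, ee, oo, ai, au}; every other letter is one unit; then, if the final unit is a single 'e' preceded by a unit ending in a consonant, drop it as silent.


Word: "forest" (6 letters)
Left-to-right scan:
  (1) 'f' (letter)
  (2) 'o' (letter)
  (3) 'r' (letter)
  (4) 'e' (letter)
  (5) 's' (letter)
  (6) 't' (letter)
Units from scan: 6
Sound units = 6 units


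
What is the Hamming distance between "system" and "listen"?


Comparing character by character (same length = 6):
  Pos 0: 's' vs 'l' !=
  Pos 1: 'y' vs 'i' !=
  Pos 2: 's' vs 's' =
  Pos 3: 't' vs 't' =
  Pos 4: 'e' vs 'e' =
  Pos 5: 'm' vs 'n' !=
Hamming distance = 3


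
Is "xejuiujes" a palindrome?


Word: "xejuiujes"
Reversed: "sejuiujex"
Forward == Backward? xejuiujes != sejuiujex
Palindrome = No


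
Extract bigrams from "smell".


Word: "smell" (length 5)
Number of bigrams = 5 - 2 + 1 = 4
  Position 0: "sm"
  Position 1: "me"
  Position 2: "el"
  Position 3: "ll"
Bigrams = "sm", "me", "el", "ll"


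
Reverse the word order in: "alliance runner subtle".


Original: "alliance runner subtle"
Words (1..n): alliance | runner | subtle
Reversed (n..1): subtle | runner | alliance
Result = "subtle runner alliance"


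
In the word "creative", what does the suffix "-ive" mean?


Suffix: -ive
Example: creative = create + -ive, with a spelling change
Meaning = tending to


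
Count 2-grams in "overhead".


Word: "overhead" (length 8)
Number of 2-grams = length - 2 + 1 = 8 - 2 + 1
= 7


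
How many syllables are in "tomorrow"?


Word: "tomorrow"
Syllable breakdown: to | mor | row
Counting: 3 parts
= 3 syllables


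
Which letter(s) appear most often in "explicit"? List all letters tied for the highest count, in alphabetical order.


Word: "explicit"
Letter counts:
  'c': 1
  'e': 1
  'i': 2
  'l': 1
  'p': 1
  't': 1
  'x': 1
Maximum count = 2
Most frequent = 'i' (2 times each)


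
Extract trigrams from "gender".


Word: "gender" (length 6)
Number of trigrams = 6 - 3 + 1 = 4
  Position 0: "gen"
  Position 1: "end"
  Position 2: "nde"
  Position 3: "der"
Trigrams = "gen", "end", "nde", "der"


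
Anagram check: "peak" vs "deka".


Word 1: "peak" → sorted: aekp
Word 2: "deka" → sorted: adek
Same letters? aekp != adek
Anagram = No


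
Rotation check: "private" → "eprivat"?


Word: "private", Candidate: "eprivat"
Method: check if candidate is substring of word+word
"privateprivate" contains "eprivat"? Yes
Is rotation = Yes


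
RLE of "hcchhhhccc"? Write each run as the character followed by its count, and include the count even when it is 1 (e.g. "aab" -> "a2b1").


String: "hcchhhhccc"
Scanning for consecutive runs:
  'h' x 1
  'c' x 2
  'h' x 4
  'c' x 3
RLE = "h1c2h4c3"


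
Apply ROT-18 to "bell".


Word: "bell"
Shift: 18
Each letter → (letter + shift) mod 26:
  'b' (1) + 18 = 19 → 't'
  'e' (4) + 18 = 22 → 'w'
  'l' (11) + 18 = 3 → 'd'
  'l' (11) + 18 = 3 → 'd'
Result = "twdd"


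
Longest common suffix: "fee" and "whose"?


Word 1: "fee"
Word 2: "whose"
Comparing from end:
  Pos -1: 'e' == 'e'
  Pos -2: 'e' != 's' (stop)
LCS = "e" (length 1)


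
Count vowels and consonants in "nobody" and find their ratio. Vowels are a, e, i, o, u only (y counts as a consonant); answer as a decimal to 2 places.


Word: "nobody"
Vowels (a,e,i,o,u): 2
Consonants: 4
Ratio = 2/4
= 0.50


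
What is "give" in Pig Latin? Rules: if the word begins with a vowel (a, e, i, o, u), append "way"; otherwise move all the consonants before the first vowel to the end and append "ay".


Word: "give"
Starts with consonant(s) → move to end, add 'ay'
Consonant cluster: "g"
Pig Latin = "ivegay"


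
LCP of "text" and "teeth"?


Word 1: "text"
Word 2: "teeth"
Comparing from start:
  Pos 0: 't' == 't'
  Pos 1: 'e' == 'e'
  Pos 2: 'x' != 'e' (stop)
LCP = "te" (length 2)


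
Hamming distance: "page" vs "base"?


Comparing character by character (same length = 4):
  Pos 0: 'p' vs 'b' !=
  Pos 1: 'a' vs 'a' =
  Pos 2: 'g' vs 's' !=
  Pos 3: 'e' vs 'e' =
Hamming distance = 2


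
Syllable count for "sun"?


Word: "sun"
Syllable breakdown: sun
Counting: 1 part
= 1 syllable


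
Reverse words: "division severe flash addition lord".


Original: "division severe flash addition lord"
Words (1..n): division | severe | flash | addition | lord
Reversed (n..1): lord | addition | flash | severe | division
Result = "lord addition flash severe division"


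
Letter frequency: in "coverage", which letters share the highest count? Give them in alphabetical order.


Word: "coverage"
Letter counts:
  'a': 1
  'c': 1
  'e': 2
  'g': 1
  'o': 1
  'r': 1
  'v': 1
Maximum count = 2
Most frequent = 'e' (2 times each)


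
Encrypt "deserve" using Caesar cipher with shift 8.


Word: "deserve"
Shift: 8
Each letter → (letter + shift) mod 26:
  'd' (3) + 8 = 11 → 'l'
  'e' (4) + 8 = 12 → 'm'
  's' (18) + 8 = 0 → 'a'
  'e' (4) + 8 = 12 → 'm'
  'r' (17) + 8 = 25 → 'z'
  'v' (21) + 8 = 3 → 'd'
  'e' (4) + 8 = 12 → 'm'
Result = "lmamzdm"


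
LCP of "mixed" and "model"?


Word 1: "mixed"
Word 2: "model"
Comparing from start:
  Pos 0: 'm' == 'm'
  Pos 1: 'i' != 'o' (stop)
LCP = "m" (length 1)


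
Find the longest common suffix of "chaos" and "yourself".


Word 1: "chaos"
Word 2: "yourself"
Comparing from end:
  Pos -1: 's' != 'f' (stop)
LCS = "" (length 0)


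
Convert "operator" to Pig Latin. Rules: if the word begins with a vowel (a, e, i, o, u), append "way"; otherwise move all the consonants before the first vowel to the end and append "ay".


Word: "operator"
Starts with vowel → add 'way'
Pig Latin = "operatorway"


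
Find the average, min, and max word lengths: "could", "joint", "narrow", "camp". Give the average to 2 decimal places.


Lengths: "could"=5, "joint"=5, "narrow"=6, "camp"=4
Sum = 20, Count = 4
Average = 20/4 = 5.00
= avg=5.00, min=4, max=6


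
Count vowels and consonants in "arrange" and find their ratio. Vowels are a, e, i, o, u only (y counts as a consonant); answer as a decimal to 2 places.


Word: "arrange"
Vowels (a,e,i,o,u): 3
Consonants: 4
Ratio = 3/4
= 0.75


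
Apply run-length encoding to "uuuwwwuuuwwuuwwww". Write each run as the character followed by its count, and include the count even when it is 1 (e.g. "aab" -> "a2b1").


String: "uuuwwwuuuwwuuwwww"
Scanning for consecutive runs:
  'u' x 3
  'w' x 3
  'u' x 3
  'w' x 2
  'u' x 2
  'w' x 4
RLE = "u3w3u3w2u2w4"


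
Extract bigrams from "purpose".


Word: "purpose" (length 7)
Number of bigrams = 7 - 2 + 1 = 6
  Position 0: "pu"
  Position 1: "ur"
  Position 2: "rp"
  Position 3: "po"
  Position 4: "os"
  Position 5: "se"
Bigrams = "pu", "ur", "rp", "po", "os", "se"


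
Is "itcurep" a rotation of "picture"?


Word: "picture", Candidate: "itcurep"
Method: check if candidate is substring of word+word
"picturepicture" contains "itcurep"? No
Is rotation = No


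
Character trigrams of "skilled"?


Word: "skilled" (length 7)
Number of trigrams = 7 - 3 + 1 = 5
  Position 0: "ski"
  Position 1: "kil"
  Position 2: "ill"
  Position 3: "lle"
  Position 4: "led"
Trigrams = "ski", "kil", "ill", "lle", "led"


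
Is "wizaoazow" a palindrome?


Word: "wizaoazow"
Reversed: "wozaoaziw"
Forward == Backward? wizaoazow != wozaoaziw
Palindrome = No


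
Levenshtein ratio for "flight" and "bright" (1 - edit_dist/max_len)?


Word 1: "flight" (length 6)
Word 2: "bright" (length 6)
One optimal edit sequence:
  1. substitute 'f' -> 'b'  (+1)
  2. substitute 'l' -> 'r'  (+1)
  3. keep 'i'
  4. keep 'g'
  5. keep 'h'
  6. keep 't'
Edit distance = 2
Max length = max(6, 6) = 6
Similarity = 1 - 2/6
= 0.6667


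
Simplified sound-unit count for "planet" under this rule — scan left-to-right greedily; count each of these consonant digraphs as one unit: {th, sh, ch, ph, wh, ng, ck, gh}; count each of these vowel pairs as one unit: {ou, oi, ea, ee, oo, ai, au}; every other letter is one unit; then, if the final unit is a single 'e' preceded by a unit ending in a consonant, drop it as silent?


Word: "planet" (6 letters)
Left-to-right scan:
  1. 'p' (letter)
  2. 'l' (letter)
  3. 'a' (letter)
  4. 'n' (letter)
  5. 'e' (letter)
  6. 't' (letter)
Units from scan: 6
Sound units = 6 units


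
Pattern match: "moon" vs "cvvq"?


Pattern of "moon": [0, 1, 1, 2]
Pattern of "cvvq": [0, 1, 1, 2]
Patterns match
Same pattern = Yes


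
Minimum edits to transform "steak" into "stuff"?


Word 1: "steak" (length 5)
Word 2: "stuff" (length 5)
One optimal edit sequence (insert/delete/substitute each cost 1):
  1. keep 's'
  2. keep 't'
  3. substitute 'e' -> 'u'  (+1)
  4. substitute 'a' -> 'f'  (+1)
  5. substitute 'k' -> 'f'  (+1)
Total edit operations: 3
Edit distance = 3


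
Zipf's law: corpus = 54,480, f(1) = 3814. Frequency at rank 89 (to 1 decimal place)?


Zipf's law: f(r) = f(1) / r
f(1) = 3814
f(89) = 3814 / 89
= 42.9 occurrences


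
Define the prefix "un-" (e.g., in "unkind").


Prefix: un-
As in: unkind -> un- + kind
Meaning = not / reverse


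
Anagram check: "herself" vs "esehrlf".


Word 1: "herself" → sorted: eefhlrs
Word 2: "esehrlf" → sorted: eefhlrs
Same letters? eefhlrs == eefhlrs
Anagram = Yes


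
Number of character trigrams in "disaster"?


Word: "disaster" (length 8)
Number of 3-grams = length - 3 + 1 = 8 - 3 + 1
= 6


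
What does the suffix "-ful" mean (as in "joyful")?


Suffix: -ful
As in: joyful -> joy + -ful
Meaning = full of


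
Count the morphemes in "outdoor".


Word: "outdoor"
Morphemes: out- | door
Each morpheme carries meaning
= 2 morphemes


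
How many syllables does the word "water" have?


Word: "water"
Syllable breakdown: wa / ter
Counting: 2 parts
= 2 syllables


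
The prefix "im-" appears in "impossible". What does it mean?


Prefix: im-
Example: impossible = im- + possible
Meaning = not / into


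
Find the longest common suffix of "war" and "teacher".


Word 1: "war"
Word 2: "teacher"
Comparing from end:
  Pos -1: 'r' == 'r'
  Pos -2: 'a' != 'e' (stop)
LCS = "r" (length 1)


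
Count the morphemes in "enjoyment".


Word: "enjoyment"
Morphemes: en- | joy | -ment
Each morpheme carries meaning
= 3 morphemes


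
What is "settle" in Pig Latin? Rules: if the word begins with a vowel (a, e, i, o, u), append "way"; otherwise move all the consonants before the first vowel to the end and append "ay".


Word: "settle"
Starts with consonant(s) → move to end, add 'ay'
Consonant cluster: "s"
Pig Latin = "ettlesay"


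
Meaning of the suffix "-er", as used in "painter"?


Suffix: -er
Example: painter (paint + -er)
Meaning = one who / more


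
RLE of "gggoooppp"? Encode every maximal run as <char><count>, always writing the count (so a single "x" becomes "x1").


String: "gggoooppp"
Scanning for consecutive runs:
  'g' x 3
  'o' x 3
  'p' x 3
RLE = "g3o3p3"


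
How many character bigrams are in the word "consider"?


Word: "consider" (length 8)
Number of 2-grams = length - 2 + 1 = 8 - 2 + 1
= 7


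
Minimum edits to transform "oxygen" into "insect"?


Word 1: "oxygen" (length 6)
Word 2: "insect" (length 6)
One optimal edit sequence (insert/delete/substitute each cost 1):
  1. substitute 'o' -> 'i'  (+1)
  2. substitute 'x' -> 'n'  (+1)
  3. substitute 'y' -> 's'  (+1)
  4. substitute 'g' -> 'e'  (+1)
  5. substitute 'e' -> 'c'  (+1)
  6. substitute 'n' -> 't'  (+1)
Total edit operations: 6
Edit distance = 6


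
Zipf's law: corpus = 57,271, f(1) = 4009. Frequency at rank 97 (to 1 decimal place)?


Zipf's law: f(r) = f(1) / r
f(1) = 4009
f(97) = 4009 / 97
= 41.3 occurrences


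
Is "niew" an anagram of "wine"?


Word 1: "wine" → sorted: einw
Word 2: "niew" → sorted: einw
Same letters? einw == einw
Anagram = Yes


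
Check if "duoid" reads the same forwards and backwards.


Word: "duoid"
Reversed: "dioud"
Forward == Backward? duoid != dioud
Palindrome = No


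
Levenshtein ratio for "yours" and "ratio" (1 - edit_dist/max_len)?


Word 1: "yours" (length 5)
Word 2: "ratio" (length 5)
One optimal edit sequence:
  1. substitute 'y' -> 'r'  (+1)
  2. substitute 'o' -> 'a'  (+1)
  3. substitute 'u' -> 't'  (+1)
  4. substitute 'r' -> 'i'  (+1)
  5. substitute 's' -> 'o'  (+1)
Edit distance = 5
Max length = max(5, 5) = 5
Similarity = 1 - 5/5
= 0.0000


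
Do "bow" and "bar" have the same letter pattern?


Pattern of "bow": [0, 1, 2]
Pattern of "bar": [0, 1, 2]
Patterns match
Same pattern = Yes


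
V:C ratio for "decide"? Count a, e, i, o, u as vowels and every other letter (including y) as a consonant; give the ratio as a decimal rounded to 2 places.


Word: "decide"
Vowels (a,e,i,o,u): 3
Consonants: 3
Ratio = 3/3
= 1.00


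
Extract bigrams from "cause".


Word: "cause" (length 5)
Number of bigrams = 5 - 2 + 1 = 4
  Position 0: "ca"
  Position 1: "au"
  Position 2: "us"
  Position 3: "se"
Bigrams = "ca", "au", "us", "se"


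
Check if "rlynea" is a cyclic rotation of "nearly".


Word: "nearly", Candidate: "rlynea"
Method: check if candidate is substring of word+word
"nearlynearly" contains "rlynea"? Yes
Is rotation = Yes


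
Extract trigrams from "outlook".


Word: "outlook" (length 7)
Number of trigrams = 7 - 3 + 1 = 5
  Position 0: "out"
  Position 1: "utl"
  Position 2: "tlo"
  Position 3: "loo"
  Position 4: "ook"
Trigrams = "out", "utl", "tlo", "loo", "ook"


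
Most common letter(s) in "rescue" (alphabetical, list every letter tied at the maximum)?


Word: "rescue"
Letter counts:
  'c': 1
  'e': 2
  'r': 1
  's': 1
  'u': 1
Maximum count = 2
Most frequent = 'e' (2 times each)


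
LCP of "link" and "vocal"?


Word 1: "link"
Word 2: "vocal"
Comparing from start:
  Pos 0: 'l' != 'v' (stop)
LCP = "" (length 0)


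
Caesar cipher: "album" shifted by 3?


Word: "album"
Shift: 3
Each letter → (letter + shift) mod 26:
  'a' (0) + 3 = 3 → 'd'
  'l' (11) + 3 = 14 → 'o'
  'b' (1) + 3 = 4 → 'e'
  'u' (20) + 3 = 23 → 'x'
  'm' (12) + 3 = 15 → 'p'
Result = "doexp"


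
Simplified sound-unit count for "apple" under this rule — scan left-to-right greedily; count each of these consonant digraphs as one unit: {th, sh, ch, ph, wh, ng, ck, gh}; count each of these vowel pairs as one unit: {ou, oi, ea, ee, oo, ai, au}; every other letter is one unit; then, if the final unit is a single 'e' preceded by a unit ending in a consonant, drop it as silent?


Word: "apple" (5 letters)
Left-to-right scan:
  1. 'a' (letter)
  2. 'p' (letter)
  3. 'p' (letter)
  4. 'l' (letter)
  5. 'e' (letter)
Units from scan: 5
Final unit is 'e' after a consonant -> drop as silent (-1)
Sound units = 4 units


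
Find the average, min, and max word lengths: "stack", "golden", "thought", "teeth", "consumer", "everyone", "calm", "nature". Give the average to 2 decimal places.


Lengths: "stack"=5, "golden"=6, "thought"=7, "teeth"=5, "consumer"=8, "everyone"=8, "calm"=4, "nature"=6
Sum = 49, Count = 8
Average = 49/8 = 6.13
= avg=6.13, min=4, max=8


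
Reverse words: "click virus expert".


Original: "click virus expert"
Words (1..n): click | virus | expert
Reversed (n..1): expert | virus | click
Result = "expert virus click"


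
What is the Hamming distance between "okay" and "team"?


Comparing character by character (same length = 4):
  Pos 0: 'o' vs 't' !=
  Pos 1: 'k' vs 'e' !=
  Pos 2: 'a' vs 'a' =
  Pos 3: 'y' vs 'm' !=
Hamming distance = 3


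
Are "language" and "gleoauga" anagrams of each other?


Word 1: "language" → sorted: aaegglnu
Word 2: "gleoauga" → sorted: aaegglou
Same letters? aaegglnu != aaegglou
Anagram = No


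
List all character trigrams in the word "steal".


Word: "steal" (length 5)
Number of trigrams = 5 - 3 + 1 = 3
  Position 0: "ste"
  Position 1: "tea"
  Position 2: "eal"
Trigrams = "ste", "tea", "eal"


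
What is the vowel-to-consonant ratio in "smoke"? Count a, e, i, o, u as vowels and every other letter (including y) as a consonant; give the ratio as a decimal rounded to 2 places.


Word: "smoke"
Vowels (a,e,i,o,u): 2
Consonants: 3
Ratio = 2/3
= 0.67


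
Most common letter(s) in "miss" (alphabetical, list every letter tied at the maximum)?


Word: "miss"
Letter counts:
  'i': 1
  'm': 1
  's': 2
Maximum count = 2
Most frequent = 's' (2 times each)


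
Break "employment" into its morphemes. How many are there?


Word: "employment"
Morphemes: employ / -ment
Each morpheme carries meaning
= 2 morphemes


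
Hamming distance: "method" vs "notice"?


Comparing character by character (same length = 6):
  Pos 0: 'm' vs 'n' !=
  Pos 1: 'e' vs 'o' !=
  Pos 2: 't' vs 't' =
  Pos 3: 'h' vs 'i' !=
  Pos 4: 'o' vs 'c' !=
  Pos 5: 'd' vs 'e' !=
Hamming distance = 5


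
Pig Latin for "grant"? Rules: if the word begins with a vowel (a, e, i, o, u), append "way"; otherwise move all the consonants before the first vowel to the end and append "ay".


Word: "grant"
Starts with consonant(s) → move to end, add 'ay'
Consonant cluster: "gr"
Pig Latin = "antgray"


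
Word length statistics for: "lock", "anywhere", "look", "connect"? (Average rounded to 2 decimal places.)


Lengths: "lock"=4, "anywhere"=8, "look"=4, "connect"=7
Sum = 23, Count = 4
Average = 23/4 = 5.75
= avg=5.75, min=4, max=8


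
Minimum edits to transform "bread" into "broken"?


Word 1: "bread" (length 5)
Word 2: "broken" (length 6)
One optimal edit sequence (insert/delete/substitute each cost 1):
  1. keep 'b'
  2. keep 'r'
  3. insert 'o'  (+1)
  4. substitute 'e' -> 'k'  (+1)
  5. substitute 'a' -> 'e'  (+1)
  6. substitute 'd' -> 'n'  (+1)
Total edit operations: 4
Edit distance = 4


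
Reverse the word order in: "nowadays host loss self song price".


Original: "nowadays host loss self song price"
Words (1..n): nowadays | host | loss | self | song | price
Reversed (n..1): price | song | self | loss | host | nowadays
Result = "price song self loss host nowadays"


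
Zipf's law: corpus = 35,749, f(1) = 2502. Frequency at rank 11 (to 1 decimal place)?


Zipf's law: f(r) = f(1) / r
f(1) = 2502
f(11) = 2502 / 11
= 227.5 occurrences


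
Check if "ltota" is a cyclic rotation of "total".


Word: "total", Candidate: "ltota"
Method: check if candidate is substring of word+word
"totaltotal" contains "ltota"? Yes
Is rotation = Yes


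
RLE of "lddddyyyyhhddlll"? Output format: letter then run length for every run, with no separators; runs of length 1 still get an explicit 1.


String: "lddddyyyyhhddlll"
Scanning for consecutive runs:
  'l' x 1
  'd' x 4
  'y' x 4
  'h' x 2
  'd' x 2
  'l' x 3
RLE = "l1d4y4h2d2l3"


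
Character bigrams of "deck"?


Word: "deck" (length 4)
Number of bigrams = 4 - 2 + 1 = 3
  Position 0: "de"
  Position 1: "ec"
  Position 2: "ck"
Bigrams = "de", "ec", "ck"


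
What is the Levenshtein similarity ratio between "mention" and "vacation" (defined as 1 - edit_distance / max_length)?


Word 1: "mention" (length 7)
Word 2: "vacation" (length 8)
One optimal edit sequence:
  1. insert 'v'  (+1)
  2. substitute 'm' -> 'a'  (+1)
  3. substitute 'e' -> 'c'  (+1)
  4. substitute 'n' -> 'a'  (+1)
  5. keep 't'
  6. keep 'i'
  7. keep 'o'
  8. keep 'n'
Edit distance = 4
Max length = max(7, 8) = 8
Similarity = 1 - 4/8
= 0.5000


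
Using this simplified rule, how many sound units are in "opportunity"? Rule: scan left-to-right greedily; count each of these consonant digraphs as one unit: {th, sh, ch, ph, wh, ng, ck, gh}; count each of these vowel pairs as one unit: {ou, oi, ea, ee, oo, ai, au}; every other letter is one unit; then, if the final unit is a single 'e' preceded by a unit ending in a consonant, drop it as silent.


Word: "opportunity" (11 letters)
Left-to-right scan:
  (1) 'o' (letter)
  (2) 'p' (letter)
  (3) 'p' (letter)
  (4) 'o' (letter)
  (5) 'r' (letter)
  (6) 't' (letter)
  (7) 'u' (letter)
  (8) 'n' (letter)
  (9) 'i' (letter)
  (10) 't' (letter)
  (11) 'y' (letter)
Units from scan: 11
Sound units = 11 units


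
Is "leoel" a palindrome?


Word: "leoel"
Reversed: "leoel"
Forward == Backward? leoel == leoel
Palindrome = Yes


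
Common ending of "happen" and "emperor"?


Word 1: "happen"
Word 2: "emperor"
Comparing from end:
  Pos -1: 'n' != 'r' (stop)
LCS = "" (length 0)


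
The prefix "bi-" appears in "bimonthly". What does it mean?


Prefix: bi-
Example: bimonthly (bi- + monthly)
Meaning = two


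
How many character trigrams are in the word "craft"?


Word: "craft" (length 5)
Number of 3-grams = length - 3 + 1 = 5 - 3 + 1
= 3


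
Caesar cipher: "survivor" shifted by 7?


Word: "survivor"
Shift: 7
Each letter → (letter + shift) mod 26:
  's' (18) + 7 = 25 → 'z'
  'u' (20) + 7 = 1 → 'b'
  'r' (17) + 7 = 24 → 'y'
  'v' (21) + 7 = 2 → 'c'
  'i' (8) + 7 = 15 → 'p'
  'v' (21) + 7 = 2 → 'c'
  'o' (14) + 7 = 21 → 'v'
  'r' (17) + 7 = 24 → 'y'
Result = "zbycpcvy"


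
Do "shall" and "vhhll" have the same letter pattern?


Pattern of "shall": [0, 1, 2, 3, 3]
Pattern of "vhhll": [0, 1, 1, 2, 2]
Patterns do not match
Same pattern = No


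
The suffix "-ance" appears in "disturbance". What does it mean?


Suffix: -ance
Example: disturbance = disturb + -ance
Meaning = state of


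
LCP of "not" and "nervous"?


Word 1: "not"
Word 2: "nervous"
Comparing from start:
  Pos 0: 'n' == 'n'
  Pos 1: 'o' != 'e' (stop)
LCP = "n" (length 1)


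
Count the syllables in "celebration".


Word: "celebration"
Syllable breakdown: cel / e / bra / tion
Counting: 4 parts
= 4 syllables


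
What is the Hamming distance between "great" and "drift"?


Comparing character by character (same length = 5):
  Pos 0: 'g' vs 'd' !=
  Pos 1: 'r' vs 'r' =
  Pos 2: 'e' vs 'i' !=
  Pos 3: 'a' vs 'f' !=
  Pos 4: 't' vs 't' =
Hamming distance = 3


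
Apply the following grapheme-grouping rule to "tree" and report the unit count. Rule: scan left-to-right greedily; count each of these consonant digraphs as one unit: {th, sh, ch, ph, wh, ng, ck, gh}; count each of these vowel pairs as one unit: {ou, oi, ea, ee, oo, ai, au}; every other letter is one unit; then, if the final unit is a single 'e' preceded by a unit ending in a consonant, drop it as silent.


Word: "tree" (4 letters)
Left-to-right scan:
  1. 't' (letter)
  2. 'r' (letter)
  3. 'ee' (vowel-pair)
Units from scan: 3
Sound units = 3 units


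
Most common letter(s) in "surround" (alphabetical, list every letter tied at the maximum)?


Word: "surround"
Letter counts:
  'd': 1
  'n': 1
  'o': 1
  'r': 2
  's': 1
  'u': 2
Maximum count = 2
Most frequent = 'r', 'u' (2 times each)


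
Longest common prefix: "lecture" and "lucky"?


Word 1: "lecture"
Word 2: "lucky"
Comparing from start:
  Pos 0: 'l' == 'l'
  Pos 1: 'e' != 'u' (stop)
LCP = "l" (length 1)


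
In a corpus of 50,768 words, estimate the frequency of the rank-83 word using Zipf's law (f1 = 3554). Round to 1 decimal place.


Zipf's law: f(r) = f(1) / r
f(1) = 3554
f(83) = 3554 / 83
= 42.8 occurrences


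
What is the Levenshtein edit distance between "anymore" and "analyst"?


Word 1: "anymore" (length 7)
Word 2: "analyst" (length 7)
One optimal edit sequence (insert/delete/substitute each cost 1):
  1. keep 'a'
  2. keep 'n'
  3. substitute 'y' -> 'a'  (+1)
  4. substitute 'm' -> 'l'  (+1)
  5. substitute 'o' -> 'y'  (+1)
  6. substitute 'r' -> 's'  (+1)
  7. substitute 'e' -> 't'  (+1)
Total edit operations: 5
Edit distance = 5


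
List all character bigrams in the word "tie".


Word: "tie" (length 3)
Number of bigrams = 3 - 2 + 1 = 2
  Position 0: "ti"
  Position 1: "ie"
Bigrams = "ti", "ie"


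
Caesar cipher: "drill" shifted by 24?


Word: "drill"
Shift: 24
Each letter → (letter + shift) mod 26:
  'd' (3) + 24 = 1 → 'b'
  'r' (17) + 24 = 15 → 'p'
  'i' (8) + 24 = 6 → 'g'
  'l' (11) + 24 = 9 → 'j'
  'l' (11) + 24 = 9 → 'j'
Result = "bpgjj"


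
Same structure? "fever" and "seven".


Pattern of "fever": [0, 1, 2, 1, 3]
Pattern of "seven": [0, 1, 2, 1, 3]
Patterns match
Same pattern = Yes


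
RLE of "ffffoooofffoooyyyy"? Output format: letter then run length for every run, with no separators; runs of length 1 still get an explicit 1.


String: "ffffoooofffoooyyyy"
Scanning for consecutive runs:
  'f' x 4
  'o' x 4
  'f' x 3
  'o' x 3
  'y' x 4
RLE = "f4o4f3o3y4"


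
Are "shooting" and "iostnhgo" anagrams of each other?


Word 1: "shooting" → sorted: ghinoost
Word 2: "iostnhgo" → sorted: ghinoost
Same letters? ghinoost == ghinoost
Anagram = Yes


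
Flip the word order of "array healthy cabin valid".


Original: "array healthy cabin valid"
Words (1..n): array | healthy | cabin | valid
Reversed (n..1): valid | cabin | healthy | array
Result = "valid cabin healthy array"


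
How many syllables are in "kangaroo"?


Word: "kangaroo"
Syllable breakdown: kan · ga · roo
Counting: 3 parts
= 3 syllables


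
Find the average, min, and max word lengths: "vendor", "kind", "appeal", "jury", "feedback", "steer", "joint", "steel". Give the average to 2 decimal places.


Lengths: "vendor"=6, "kind"=4, "appeal"=6, "jury"=4, "feedback"=8, "steer"=5, "joint"=5, "steel"=5
Sum = 43, Count = 8
Average = 43/8 = 5.38
= avg=5.38, min=4, max=8


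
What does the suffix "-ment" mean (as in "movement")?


Suffix: -ment
As in: movement -> move + -ment
Meaning = result of action


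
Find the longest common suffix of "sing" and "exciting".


Word 1: "sing"
Word 2: "exciting"
Comparing from end:
  Pos -1: 'g' == 'g'
  Pos -2: 'n' == 'n'
  Pos -3: 'i' == 'i'
  Pos -4: 's' != 't' (stop)
LCS = "ing" (length 3)


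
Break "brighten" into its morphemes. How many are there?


Word: "brighten"
Morphemes: bright | -en
Each morpheme carries meaning
= 2 morphemes


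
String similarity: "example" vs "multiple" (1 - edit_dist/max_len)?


Word 1: "example" (length 7)
Word 2: "multiple" (length 8)
One optimal edit sequence:
  1. insert 'm'  (+1)
  2. substitute 'e' -> 'u'  (+1)
  3. substitute 'x' -> 'l'  (+1)
  4. substitute 'a' -> 't'  (+1)
  5. substitute 'm' -> 'i'  (+1)
  6. keep 'p'
  7. keep 'l'
  8. keep 'e'
Edit distance = 5
Max length = max(7, 8) = 8
Similarity = 1 - 5/8
= 0.3750


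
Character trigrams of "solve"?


Word: "solve" (length 5)
Number of trigrams = 5 - 3 + 1 = 3
  Position 0: "sol"
  Position 1: "olv"
  Position 2: "lve"
Trigrams = "sol", "olv", "lve"


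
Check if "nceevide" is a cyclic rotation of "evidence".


Word: "evidence", Candidate: "nceevide"
Method: check if candidate is substring of word+word
"evidenceevidence" contains "nceevide"? Yes
Is rotation = Yes


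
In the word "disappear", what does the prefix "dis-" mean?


Prefix: dis-
Example: disappear (dis- + appear)
Meaning = not / opposite


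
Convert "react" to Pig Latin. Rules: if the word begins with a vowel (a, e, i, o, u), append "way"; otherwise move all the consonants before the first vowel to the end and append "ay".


Word: "react"
Starts with consonant(s) → move to end, add 'ay'
Consonant cluster: "r"
Pig Latin = "eactray"


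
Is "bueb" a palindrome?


Word: "bueb"
Reversed: "beub"
Forward == Backward? bueb != beub
Palindrome = No


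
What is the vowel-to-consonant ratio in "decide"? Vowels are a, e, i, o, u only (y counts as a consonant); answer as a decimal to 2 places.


Word: "decide"
Vowels (a,e,i,o,u): 3
Consonants: 3
Ratio = 3/3
= 1.00


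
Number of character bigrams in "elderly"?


Word: "elderly" (length 7)
Number of 2-grams = length - 2 + 1 = 7 - 2 + 1
= 6


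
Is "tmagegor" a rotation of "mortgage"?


Word: "mortgage", Candidate: "tmagegor"
Method: check if candidate is substring of word+word
"mortgagemortgage" contains "tmagegor"? No
Is rotation = No


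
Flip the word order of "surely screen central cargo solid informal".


Original: "surely screen central cargo solid informal"
Words (1..n): surely | screen | central | cargo | solid | informal
Reversed (n..1): informal | solid | cargo | central | screen | surely
Result = "informal solid cargo central screen surely"


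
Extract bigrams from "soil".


Word: "soil" (length 4)
Number of bigrams = 4 - 2 + 1 = 3
  Position 0: "so"
  Position 1: "oi"
  Position 2: "il"
Bigrams = "so", "oi", "il"
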